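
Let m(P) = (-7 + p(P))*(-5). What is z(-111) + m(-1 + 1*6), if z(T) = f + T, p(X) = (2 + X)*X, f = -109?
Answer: -360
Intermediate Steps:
p(X) = X*(2 + X)
m(P) = 35 - 5*P*(2 + P) (m(P) = (-7 + P*(2 + P))*(-5) = 35 - 5*P*(2 + P))
z(T) = -109 + T
z(-111) + m(-1 + 1*6) = (-109 - 111) + (35 - 5*(-1 + 1*6)*(2 + (-1 + 1*6))) = -220 + (35 - 5*(-1 + 6)*(2 + (-1 + 6))) = -220 + (35 - 5*5*(2 + 5)) = -220 + (35 - 5*5*7) = -220 + (35 - 175) = -220 - 140 = -360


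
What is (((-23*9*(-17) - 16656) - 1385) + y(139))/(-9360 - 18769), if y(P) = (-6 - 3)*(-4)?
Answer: 14486/28129 ≈ 0.51498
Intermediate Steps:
y(P) = 36 (y(P) = -9*(-4) = 36)
(((-23*9*(-17) - 16656) - 1385) + y(139))/(-9360 - 18769) = (((-23*9*(-17) - 16656) - 1385) + 36)/(-9360 - 18769) = (((-207*(-17) - 16656) - 1385) + 36)/(-28129) = (((3519 - 16656) - 1385) + 36)*(-1/28129) = ((-13137 - 1385) + 36)*(-1/28129) = (-14522 + 36)*(-1/28129) = -14486*(-1/28129) = 14486/28129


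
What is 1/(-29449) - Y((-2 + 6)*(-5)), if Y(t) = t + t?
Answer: 1177959/29449 ≈ 40.000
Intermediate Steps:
Y(t) = 2*t
1/(-29449) - Y((-2 + 6)*(-5)) = 1/(-29449) - 2*(-2 + 6)*(-5) = -1/29449 - 2*4*(-5) = -1/29449 - 2*(-20) = -1/29449 - 1*(-40) = -1/29449 + 40 = 1177959/29449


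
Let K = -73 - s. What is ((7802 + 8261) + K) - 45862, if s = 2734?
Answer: -32606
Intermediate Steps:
K = -2807 (K = -73 - 1*2734 = -73 - 2734 = -2807)
((7802 + 8261) + K) - 45862 = ((7802 + 8261) - 2807) - 45862 = (16063 - 2807) - 45862 = 13256 - 45862 = -32606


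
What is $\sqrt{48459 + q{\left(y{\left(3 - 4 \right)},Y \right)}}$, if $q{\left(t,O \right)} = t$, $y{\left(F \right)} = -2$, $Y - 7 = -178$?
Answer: $\sqrt{48457} \approx 220.13$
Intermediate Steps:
$Y = -171$ ($Y = 7 - 178 = -171$)
$\sqrt{48459 + q{\left(y{\left(3 - 4 \right)},Y \right)}} = \sqrt{48459 - 2} = \sqrt{48457}$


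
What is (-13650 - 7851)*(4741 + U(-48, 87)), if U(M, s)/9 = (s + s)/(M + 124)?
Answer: -3890412441/38 ≈ -1.0238e+8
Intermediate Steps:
U(M, s) = 18*s/(124 + M) (U(M, s) = 9*((s + s)/(M + 124)) = 9*((2*s)/(124 + M)) = 9*(2*s/(124 + M)) = 18*s/(124 + M))
(-13650 - 7851)*(4741 + U(-48, 87)) = (-13650 - 7851)*(4741 + 18*87/(124 - 48)) = -21501*(4741 + 18*87/76) = -21501*(4741 + 18*87*(1/76)) = -21501*(4741 + 783/38) = -21501*180941/38 = -3890412441/38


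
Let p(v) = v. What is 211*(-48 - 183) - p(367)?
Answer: -49108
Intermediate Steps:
211*(-48 - 183) - p(367) = 211*(-48 - 183) - 1*367 = 211*(-231) - 367 = -48741 - 367 = -49108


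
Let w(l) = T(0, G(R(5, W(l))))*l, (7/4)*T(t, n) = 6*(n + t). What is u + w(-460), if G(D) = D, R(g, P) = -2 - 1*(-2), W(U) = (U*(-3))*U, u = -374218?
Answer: -374218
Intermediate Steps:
W(U) = -3*U² (W(U) = (-3*U)*U = -3*U²)
R(g, P) = 0 (R(g, P) = -2 + 2 = 0)
T(t, n) = 24*n/7 + 24*t/7 (T(t, n) = 4*(6*(n + t))/7 = 4*(6*n + 6*t)/7 = 24*n/7 + 24*t/7)
w(l) = 0 (w(l) = ((24/7)*0 + (24/7)*0)*l = (0 + 0)*l = 0*l = 0)
u + w(-460) = -374218 + 0 = -374218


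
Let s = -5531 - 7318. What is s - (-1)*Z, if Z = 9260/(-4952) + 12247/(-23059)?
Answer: -366869486029/28547042 ≈ -12851.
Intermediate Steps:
Z = -68543371/28547042 (Z = 9260*(-1/4952) + 12247*(-1/23059) = -2315/1238 - 12247/23059 = -68543371/28547042 ≈ -2.4011)
s = -12849
s - (-1)*Z = -12849 - (-1)*(-68543371)/28547042 = -12849 - 1*68543371/28547042 = -12849 - 68543371/28547042 = -366869486029/28547042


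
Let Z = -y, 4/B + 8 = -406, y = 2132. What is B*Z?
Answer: 4264/207 ≈ 20.599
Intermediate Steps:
B = -2/207 (B = 4/(-8 - 406) = 4/(-414) = 4*(-1/414) = -2/207 ≈ -0.0096618)
Z = -2132 (Z = -1*2132 = -2132)
B*Z = -2/207*(-2132) = 4264/207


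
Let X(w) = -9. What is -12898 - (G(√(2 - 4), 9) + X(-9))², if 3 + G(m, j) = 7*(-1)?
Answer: -13259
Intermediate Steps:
G(m, j) = -10 (G(m, j) = -3 + 7*(-1) = -3 - 7 = -10)
-12898 - (G(√(2 - 4), 9) + X(-9))² = -12898 - (-10 - 9)² = -12898 - 1*(-19)² = -12898 - 1*361 = -12898 - 361 = -13259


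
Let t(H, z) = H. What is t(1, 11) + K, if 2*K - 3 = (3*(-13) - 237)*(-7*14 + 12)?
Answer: 23741/2 ≈ 11871.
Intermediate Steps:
K = 23739/2 (K = 3/2 + ((3*(-13) - 237)*(-7*14 + 12))/2 = 3/2 + ((-39 - 237)*(-98 + 12))/2 = 3/2 + (-276*(-86))/2 = 3/2 + (½)*23736 = 3/2 + 11868 = 23739/2 ≈ 11870.)
t(1, 11) + K = 1 + 23739/2 = 23741/2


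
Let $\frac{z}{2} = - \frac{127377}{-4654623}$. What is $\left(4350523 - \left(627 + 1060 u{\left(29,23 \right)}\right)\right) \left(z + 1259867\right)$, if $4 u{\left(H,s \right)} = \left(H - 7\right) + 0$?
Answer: $\frac{8491499546543697690}{1551541} \approx 5.4729 \cdot 10^{12}$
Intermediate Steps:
$u{\left(H,s \right)} = - \frac{7}{4} + \frac{H}{4}$ ($u{\left(H,s \right)} = \frac{\left(H - 7\right) + 0}{4} = \frac{\left(-7 + H\right) + 0}{4} = \frac{-7 + H}{4} = - \frac{7}{4} + \frac{H}{4}$)
$z = \frac{84918}{1551541}$ ($z = 2 \left(- \frac{127377}{-4654623}\right) = 2 \left(\left(-127377\right) \left(- \frac{1}{4654623}\right)\right) = 2 \cdot \frac{42459}{1551541} = \frac{84918}{1551541} \approx 0.054731$)
$\left(4350523 - \left(627 + 1060 u{\left(29,23 \right)}\right)\right) \left(z + 1259867\right) = \left(4350523 - \left(627 + 1060 \left(- \frac{7}{4} + \frac{1}{4} \cdot 29\right)\right)\right) \left(\frac{84918}{1551541} + 1259867\right) = \left(4350523 - \left(627 + 1060 \left(- \frac{7}{4} + \frac{29}{4}\right)\right)\right) \frac{1954735389965}{1551541} = \left(4350523 - 6457\right) \frac{1954735389965}{1551541} = 4344066 \cdot \frac{1954735389965}{1551541} = \frac{8491499546543697690}{1551541}$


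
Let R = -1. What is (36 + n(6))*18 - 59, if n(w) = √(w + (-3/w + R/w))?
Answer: 589 + 24*√3 ≈ 630.57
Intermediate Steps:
n(w) = √(w - 4/w) (n(w) = √(w + (-3/w - 1/w)) = √(w - 4/w))
(36 + n(6))*18 - 59 = (36 + √(6 - 4/6))*18 - 59 = (36 + √(6 - 4*⅙))*18 - 59 = (36 + √(6 - ⅔))*18 - 59 = (36 + √(16/3))*18 - 59 = (36 + 4*√3/3)*18 - 59 = (648 + 24*√3) - 59 = 589 + 24*√3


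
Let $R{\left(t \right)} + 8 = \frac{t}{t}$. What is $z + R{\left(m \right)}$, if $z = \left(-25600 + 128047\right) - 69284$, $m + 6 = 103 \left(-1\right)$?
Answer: $33156$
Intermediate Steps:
$m = -109$ ($m = -6 + 103 \left(-1\right) = -6 - 103 = -109$)
$R{\left(t \right)} = -7$ ($R{\left(t \right)} = -8 + \frac{t}{t} = -8 + 1 = -7$)
$z = 33163$ ($z = 102447 - 69284 = 33163$)
$z + R{\left(m \right)} = 33163 - 7 = 33156$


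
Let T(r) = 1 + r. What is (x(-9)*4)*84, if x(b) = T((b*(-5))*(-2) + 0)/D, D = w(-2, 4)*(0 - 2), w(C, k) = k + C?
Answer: 7476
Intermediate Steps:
w(C, k) = C + k
D = -4 (D = (-2 + 4)*(0 - 2) = 2*(-2) = -4)
x(b) = -1/4 - 5*b/2 (x(b) = (1 + ((b*(-5))*(-2) + 0))/(-4) = (1 + (-5*b*(-2) + 0))*(-1/4) = (1 + (10*b + 0))*(-1/4) = (1 + 10*b)*(-1/4) = -1/4 - 5*b/2)
(x(-9)*4)*84 = ((-1/4 - 5/2*(-9))*4)*84 = ((-1/4 + 45/2)*4)*84 = ((89/4)*4)*84 = 89*84 = 7476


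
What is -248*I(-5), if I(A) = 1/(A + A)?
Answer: 124/5 ≈ 24.800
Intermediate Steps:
I(A) = 1/(2*A)
-248*I(-5) = -124/(-5) = -124*(-1)/5 = -248*(-⅒) = 124/5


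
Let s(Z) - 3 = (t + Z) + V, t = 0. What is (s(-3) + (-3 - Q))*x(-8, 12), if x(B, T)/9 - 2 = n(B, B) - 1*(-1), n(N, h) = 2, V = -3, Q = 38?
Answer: -1980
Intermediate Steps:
s(Z) = Z (s(Z) = 3 + ((0 + Z) - 3) = 3 + (Z - 3) = 3 + (-3 + Z) = Z)
x(B, T) = 45 (x(B, T) = 18 + 9*(2 - 1*(-1)) = 18 + 9*(2 + 1) = 18 + 9*3 = 18 + 27 = 45)
(s(-3) + (-3 - Q))*x(-8, 12) = (-3 + (-3 - 1*38))*45 = (-3 + (-3 - 38))*45 = (-3 - 41)*45 = -44*45 = -1980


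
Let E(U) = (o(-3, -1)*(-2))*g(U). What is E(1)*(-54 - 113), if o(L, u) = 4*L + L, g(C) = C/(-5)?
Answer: 1002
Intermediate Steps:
g(C) = -C/5 (g(C) = C*(-1/5) = -C/5)
o(L, u) = 5*L
E(U) = -6*U (E(U) = ((5*(-3))*(-2))*(-U/5) = (-15*(-2))*(-U/5) = 30*(-U/5) = -6*U)
E(1)*(-54 - 113) = (-6*1)*(-54 - 113) = -6*(-167) = 1002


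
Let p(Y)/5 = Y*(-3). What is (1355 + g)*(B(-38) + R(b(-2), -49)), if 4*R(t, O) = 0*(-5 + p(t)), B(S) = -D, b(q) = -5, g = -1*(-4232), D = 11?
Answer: -61457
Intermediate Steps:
p(Y) = -15*Y (p(Y) = 5*(Y*(-3)) = 5*(-3*Y) = -15*Y)
g = 4232
B(S) = -11 (B(S) = -1*11 = -11)
R(t, O) = 0 (R(t, O) = (0*(-5 - 15*t))/4 = (1/4)*0 = 0)
(1355 + g)*(B(-38) + R(b(-2), -49)) = (1355 + 4232)*(-11 + 0) = 5587*(-11) = -61457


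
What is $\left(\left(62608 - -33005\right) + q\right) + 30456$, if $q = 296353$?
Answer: $422422$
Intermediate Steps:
$\left(\left(62608 - -33005\right) + q\right) + 30456 = \left(\left(62608 - -33005\right) + 296353\right) + 30456 = \left(\left(62608 + 33005\right) + 296353\right) + 30456 = \left(95613 + 296353\right) + 30456 = 391966 + 30456 = 422422$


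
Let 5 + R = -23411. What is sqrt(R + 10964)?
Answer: 2*I*sqrt(3113) ≈ 111.59*I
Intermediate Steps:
R = -23416 (R = -5 - 23411 = -23416)
sqrt(R + 10964) = sqrt(-23416 + 10964) = sqrt(-12452) = 2*I*sqrt(3113)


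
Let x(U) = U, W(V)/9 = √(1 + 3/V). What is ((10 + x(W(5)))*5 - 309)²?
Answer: 70321 - 9324*√10 ≈ 40836.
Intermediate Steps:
W(V) = 9*√(1 + 3/V)
((10 + x(W(5)))*5 - 309)² = ((10 + 9*√((3 + 5)/5))*5 - 309)² = ((10 + 9*√((⅕)*8))*5 - 309)² = ((10 + 9*√(8/5))*5 - 309)² = ((10 + 9*(2*√10/5))*5 - 309)² = ((10 + 18*√10/5)*5 - 309)² = ((50 + 18*√10) - 309)² = (-259 + 18*√10)²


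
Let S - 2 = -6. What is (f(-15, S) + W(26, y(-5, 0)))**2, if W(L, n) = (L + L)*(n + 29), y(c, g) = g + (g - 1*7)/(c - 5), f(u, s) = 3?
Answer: 59861169/25 ≈ 2.3944e+6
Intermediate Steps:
S = -4 (S = 2 - 6 = -4)
y(c, g) = g + (-7 + g)/(-5 + c) (y(c, g) = g + (g - 7)/(-5 + c) = g + (-7 + g)/(-5 + c))
W(L, n) = 2*L*(29 + n) (W(L, n) = (2*L)*(29 + n) = 2*L*(29 + n))
(f(-15, S) + W(26, y(-5, 0)))**2 = (3 + 2*26*(29 + (-7 - 4*0 - 5*0)/(-5 - 5)))**2 = (3 + 2*26*(29 + (-7 + 0 + 0)/(-10)))**2 = (3 + 2*26*(29 - 1/10*(-7)))**2 = (3 + 2*26*(29 + 7/10))**2 = (3 + 2*26*(297/10))**2 = (3 + 7722/5)**2 = (7737/5)**2 = 59861169/25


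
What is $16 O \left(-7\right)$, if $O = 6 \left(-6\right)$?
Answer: $4032$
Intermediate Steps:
$O = -36$
$16 O \left(-7\right) = 16 \left(-36\right) \left(-7\right) = \left(-576\right) \left(-7\right) = 4032$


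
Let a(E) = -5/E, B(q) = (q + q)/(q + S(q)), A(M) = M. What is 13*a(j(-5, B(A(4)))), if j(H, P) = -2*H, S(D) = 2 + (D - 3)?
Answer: -13/2 ≈ -6.5000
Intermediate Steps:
S(D) = -1 + D (S(D) = 2 + (-3 + D) = -1 + D)
B(q) = 2*q/(-1 + 2*q) (B(q) = (q + q)/(q + (-1 + q)) = (2*q)/(-1 + 2*q) = 2*q/(-1 + 2*q))
13*a(j(-5, B(A(4)))) = 13*(-5/((-2*(-5)))) = 13*(-5/10) = 13*(-5*1/10) = 13*(-1/2) = -13/2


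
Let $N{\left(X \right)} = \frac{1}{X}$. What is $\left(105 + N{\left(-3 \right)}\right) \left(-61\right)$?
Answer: $- \frac{19154}{3} \approx -6384.7$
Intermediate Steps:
$\left(105 + N{\left(-3 \right)}\right) \left(-61\right) = \left(105 + \frac{1}{-3}\right) \left(-61\right) = \left(105 - \frac{1}{3}\right) \left(-61\right) = \frac{314}{3} \left(-61\right) = - \frac{19154}{3}$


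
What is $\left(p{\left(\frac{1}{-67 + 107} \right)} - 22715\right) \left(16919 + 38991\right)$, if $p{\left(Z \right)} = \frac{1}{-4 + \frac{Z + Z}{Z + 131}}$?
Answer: $- \frac{13310970919805}{10481} \approx -1.27 \cdot 10^{9}$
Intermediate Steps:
$p{\left(Z \right)} = \frac{1}{-4 + \frac{2 Z}{131 + Z}}$
$\left(p{\left(\frac{1}{-67 + 107} \right)} - 22715\right) \left(16919 + 38991\right) = \left(\frac{-131 - \frac{1}{-67 + 107}}{2 \left(262 + \frac{1}{-67 + 107}\right)} - 22715\right) \left(16919 + 38991\right) = \left(\frac{-131 - \frac{1}{40}}{2 \left(262 + \frac{1}{40}\right)} - 22715\right) 55910 = \left(\frac{-131 - \frac{1}{40}}{2 \cdot \frac{10481}{40}} - 22715\right) 55910 = \left(\frac{1}{2} \cdot \frac{40}{10481} \left(- \frac{5241}{40}\right) - 22715\right) 55910 = \left(- \frac{5241}{20962} - 22715\right) 55910 = \left(- \frac{476157071}{20962}\right) 55910 = - \frac{13310970919805}{10481}$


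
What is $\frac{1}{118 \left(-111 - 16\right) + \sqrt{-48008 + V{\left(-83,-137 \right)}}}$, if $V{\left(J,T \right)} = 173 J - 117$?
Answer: $- \frac{59}{884420} - \frac{i \sqrt{15621}}{112321340} \approx -6.671 \cdot 10^{-5} - 1.1127 \cdot 10^{-6} i$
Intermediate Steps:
$V{\left(J,T \right)} = -117 + 173 J$
$\frac{1}{118 \left(-111 - 16\right) + \sqrt{-48008 + V{\left(-83,-137 \right)}}} = \frac{1}{118 \left(-111 - 16\right) + \sqrt{-48008 + \left(-117 + 173 \left(-83\right)\right)}} = \frac{1}{118 \left(-127\right) + \sqrt{-48008 - 14476}} = \frac{1}{-14986 + \sqrt{-48008 - 14476}} = \frac{1}{-14986 + \sqrt{-62484}} = \frac{1}{-14986 + 2 i \sqrt{15621}}$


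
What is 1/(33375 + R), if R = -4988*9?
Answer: -1/11517 ≈ -8.6828e-5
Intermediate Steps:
R = -44892
1/(33375 + R) = 1/(33375 - 44892) = 1/(-11517) = -1/11517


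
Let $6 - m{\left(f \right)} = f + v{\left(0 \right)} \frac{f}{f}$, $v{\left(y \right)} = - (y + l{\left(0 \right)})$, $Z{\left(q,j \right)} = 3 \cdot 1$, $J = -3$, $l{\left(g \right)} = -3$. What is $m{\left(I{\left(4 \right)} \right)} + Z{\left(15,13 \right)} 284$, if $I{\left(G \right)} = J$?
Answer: $858$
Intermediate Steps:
$Z{\left(q,j \right)} = 3$
$v{\left(y \right)} = 3 - y$ ($v{\left(y \right)} = - (y - 3) = - (-3 + y) = 3 - y$)
$I{\left(G \right)} = -3$
$m{\left(f \right)} = 3 - f$ ($m{\left(f \right)} = 6 - \left(f + \left(3 - 0\right) \frac{f}{f}\right) = 6 - \left(f + \left(3 + 0\right) 1\right) = 6 - \left(f + 3 \cdot 1\right) = 6 - \left(f + 3\right) = 6 - \left(3 + f\right) = 3 - f$)
$m{\left(I{\left(4 \right)} \right)} + Z{\left(15,13 \right)} 284 = \left(3 - -3\right) + 3 \cdot 284 = \left(3 + 3\right) + 852 = 6 + 852 = 858$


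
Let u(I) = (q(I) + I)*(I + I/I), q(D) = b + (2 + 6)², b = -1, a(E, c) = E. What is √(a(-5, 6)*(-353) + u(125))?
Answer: √25453 ≈ 159.54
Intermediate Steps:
q(D) = 63 (q(D) = -1 + (2 + 6)² = -1 + 8² = -1 + 64 = 63)
u(I) = (1 + I)*(63 + I) (u(I) = (63 + I)*(I + I/I) = (63 + I)*(I + 1) = (63 + I)*(1 + I) = (1 + I)*(63 + I))
√(a(-5, 6)*(-353) + u(125)) = √(-5*(-353) + (63 + 125² + 64*125)) = √(1765 + (63 + 15625 + 8000)) = √(1765 + 23688) = √25453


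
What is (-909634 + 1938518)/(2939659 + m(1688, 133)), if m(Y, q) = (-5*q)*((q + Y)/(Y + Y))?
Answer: 3473512384/9923077819 ≈ 0.35004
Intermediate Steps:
m(Y, q) = -5*q*(Y + q)/(2*Y) (m(Y, q) = (-5*q)*((Y + q)/((2*Y))) = (-5*q)*((Y + q)*(1/(2*Y))) = (-5*q)*((Y + q)/(2*Y)) = -5*q*(Y + q)/(2*Y))
(-909634 + 1938518)/(2939659 + m(1688, 133)) = (-909634 + 1938518)/(2939659 - 5/2*133*(1688 + 133)/1688) = 1028884/(2939659 - 5/2*133*1/1688*1821) = 1028884/(2939659 - 1210965/3376) = 1028884/(9923077819/3376) = 1028884*(3376/9923077819) = 3473512384/9923077819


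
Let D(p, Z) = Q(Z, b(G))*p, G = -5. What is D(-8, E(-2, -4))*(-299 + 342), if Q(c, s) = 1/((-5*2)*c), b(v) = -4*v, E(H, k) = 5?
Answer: 172/25 ≈ 6.8800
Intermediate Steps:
Q(c, s) = -1/(10*c) (Q(c, s) = 1/(-10*c) = -1/(10*c))
D(p, Z) = -p/(10*Z) (D(p, Z) = (-1/(10*Z))*p = -p/(10*Z))
D(-8, E(-2, -4))*(-299 + 342) = (-1/10*(-8)/5)*(-299 + 342) = -1/10*(-8)*1/5*43 = (4/25)*43 = 172/25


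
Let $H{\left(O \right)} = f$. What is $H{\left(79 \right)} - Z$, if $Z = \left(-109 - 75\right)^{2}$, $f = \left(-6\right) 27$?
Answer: $-34018$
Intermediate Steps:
$f = -162$
$H{\left(O \right)} = -162$
$Z = 33856$ ($Z = \left(-184\right)^{2} = 33856$)
$H{\left(79 \right)} - Z = -162 - 33856 = -34018$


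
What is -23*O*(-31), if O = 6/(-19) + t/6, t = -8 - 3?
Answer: -174685/114 ≈ -1532.3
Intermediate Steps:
t = -11
O = -245/114 (O = 6/(-19) - 11/6 = 6*(-1/19) - 11*⅙ = -6/19 - 11/6 = -245/114 ≈ -2.1491)
-23*O*(-31) = -23*(-245/114)*(-31) = (5635/114)*(-31) = -174685/114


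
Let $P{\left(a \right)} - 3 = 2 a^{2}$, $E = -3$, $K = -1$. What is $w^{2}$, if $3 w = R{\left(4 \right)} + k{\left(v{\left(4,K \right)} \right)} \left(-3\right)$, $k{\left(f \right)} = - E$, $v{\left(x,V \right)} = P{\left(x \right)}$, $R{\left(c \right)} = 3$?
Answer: $4$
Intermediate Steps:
$P{\left(a \right)} = 3 + 2 a^{2}$
$v{\left(x,V \right)} = 3 + 2 x^{2}$
$k{\left(f \right)} = 3$ ($k{\left(f \right)} = \left(-1\right) \left(-3\right) = 3$)
$w = -2$ ($w = \frac{3 + 3 \left(-3\right)}{3} = \frac{3 - 9}{3} = \frac{1}{3} \left(-6\right) = -2$)
$w^{2} = \left(-2\right)^{2} = 4$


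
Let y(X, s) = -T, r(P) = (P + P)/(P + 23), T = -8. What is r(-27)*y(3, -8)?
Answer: 108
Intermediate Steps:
r(P) = 2*P/(23 + P) (r(P) = (2*P)/(23 + P) = 2*P/(23 + P))
y(X, s) = 8 (y(X, s) = -1*(-8) = 8)
r(-27)*y(3, -8) = (2*(-27)/(23 - 27))*8 = (2*(-27)/(-4))*8 = (2*(-27)*(-¼))*8 = (27/2)*8 = 108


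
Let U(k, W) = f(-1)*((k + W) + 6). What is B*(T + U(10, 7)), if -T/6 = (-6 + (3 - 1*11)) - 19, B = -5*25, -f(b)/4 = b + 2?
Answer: -13250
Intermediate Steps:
f(b) = -8 - 4*b (f(b) = -4*(b + 2) = -4*(2 + b) = -8 - 4*b)
B = -125
U(k, W) = -24 - 4*W - 4*k (U(k, W) = (-8 - 4*(-1))*((k + W) + 6) = (-8 + 4)*((W + k) + 6) = -4*(6 + W + k) = -24 - 4*W - 4*k)
T = 198 (T = -6*((-6 + (3 - 1*11)) - 19) = -6*((-6 + (3 - 11)) - 19) = -6*((-6 - 8) - 19) = -6*(-14 - 19) = -6*(-33) = 198)
B*(T + U(10, 7)) = -125*(198 + (-24 - 4*7 - 4*10)) = -125*(198 + (-24 - 28 - 40)) = -125*(198 - 92) = -125*106 = -13250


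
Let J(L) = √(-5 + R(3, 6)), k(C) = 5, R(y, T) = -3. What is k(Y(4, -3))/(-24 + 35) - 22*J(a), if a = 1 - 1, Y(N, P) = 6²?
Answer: 5/11 - 44*I*√2 ≈ 0.45455 - 62.225*I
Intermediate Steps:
Y(N, P) = 36
a = 0
J(L) = 2*I*√2 (J(L) = √(-5 - 3) = √(-8) = 2*I*√2)
k(Y(4, -3))/(-24 + 35) - 22*J(a) = 5/(-24 + 35) - 44*I*√2 = 5/11 - 44*I*√2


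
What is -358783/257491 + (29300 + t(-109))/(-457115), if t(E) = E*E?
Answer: -174608827916/117702998465 ≈ -1.4835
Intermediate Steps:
t(E) = E**2
-358783/257491 + (29300 + t(-109))/(-457115) = -358783/257491 + (29300 + (-109)**2)/(-457115) = -358783*1/257491 + (29300 + 11881)*(-1/457115) = -358783/257491 + 41181*(-1/457115) = -358783/257491 - 41181/457115 = -174608827916/117702998465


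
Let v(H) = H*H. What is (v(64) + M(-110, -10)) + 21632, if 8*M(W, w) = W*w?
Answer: 51731/2 ≈ 25866.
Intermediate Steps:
v(H) = H²
M(W, w) = W*w/8 (M(W, w) = (W*w)/8 = W*w/8)
(v(64) + M(-110, -10)) + 21632 = (64² + (⅛)*(-110)*(-10)) + 21632 = (4096 + 275/2) + 21632 = 8467/2 + 21632 = 51731/2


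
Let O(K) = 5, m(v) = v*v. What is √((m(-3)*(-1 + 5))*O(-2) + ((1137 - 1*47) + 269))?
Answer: 9*√19 ≈ 39.230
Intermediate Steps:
m(v) = v²
√((m(-3)*(-1 + 5))*O(-2) + ((1137 - 1*47) + 269)) = √(((-3)²*(-1 + 5))*5 + ((1137 - 1*47) + 269)) = √((9*4)*5 + ((1137 - 47) + 269)) = √(36*5 + (1090 + 269)) = √(180 + 1359) = √1539 = 9*√19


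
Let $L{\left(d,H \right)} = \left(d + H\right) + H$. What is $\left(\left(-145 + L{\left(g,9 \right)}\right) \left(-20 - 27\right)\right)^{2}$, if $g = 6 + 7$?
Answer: $28708164$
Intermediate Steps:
$g = 13$
$L{\left(d,H \right)} = d + 2 H$ ($L{\left(d,H \right)} = \left(H + d\right) + H = d + 2 H$)
$\left(\left(-145 + L{\left(g,9 \right)}\right) \left(-20 - 27\right)\right)^{2} = \left(\left(-145 + \left(13 + 2 \cdot 9\right)\right) \left(-20 - 27\right)\right)^{2} = \left(\left(-145 + \left(13 + 18\right)\right) \left(-47\right)\right)^{2} = \left(\left(-145 + 31\right) \left(-47\right)\right)^{2} = \left(\left(-114\right) \left(-47\right)\right)^{2} = 5358^{2} = 28708164$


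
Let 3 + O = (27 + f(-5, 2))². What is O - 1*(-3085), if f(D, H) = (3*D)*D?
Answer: 13486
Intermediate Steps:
f(D, H) = 3*D²
O = 10401 (O = -3 + (27 + 3*(-5)²)² = -3 + (27 + 3*25)² = -3 + (27 + 75)² = -3 + 102² = -3 + 10404 = 10401)
O - 1*(-3085) = 10401 - 1*(-3085) = 10401 + 3085 = 13486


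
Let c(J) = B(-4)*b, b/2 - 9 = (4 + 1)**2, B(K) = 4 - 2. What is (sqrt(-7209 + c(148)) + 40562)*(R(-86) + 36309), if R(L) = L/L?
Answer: 1472806220 + 36310*I*sqrt(7073) ≈ 1.4728e+9 + 3.0537e+6*I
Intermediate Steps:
B(K) = 2
R(L) = 1
b = 68 (b = 18 + 2*(4 + 1)**2 = 18 + 2*5**2 = 18 + 2*25 = 18 + 50 = 68)
c(J) = 136 (c(J) = 2*68 = 136)
(sqrt(-7209 + c(148)) + 40562)*(R(-86) + 36309) = (sqrt(-7209 + 136) + 40562)*(1 + 36309) = (sqrt(-7073) + 40562)*36310 = (I*sqrt(7073) + 40562)*36310 = (40562 + I*sqrt(7073))*36310 = 1472806220 + 36310*I*sqrt(7073)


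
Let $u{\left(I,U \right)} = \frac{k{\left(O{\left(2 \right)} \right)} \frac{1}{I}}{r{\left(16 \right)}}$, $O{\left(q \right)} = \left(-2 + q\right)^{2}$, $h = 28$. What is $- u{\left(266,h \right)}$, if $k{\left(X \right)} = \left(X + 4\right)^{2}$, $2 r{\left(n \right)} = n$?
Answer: $- \frac{1}{133} \approx -0.0075188$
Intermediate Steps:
$r{\left(n \right)} = \frac{n}{2}$
$k{\left(X \right)} = \left(4 + X\right)^{2}$
$u{\left(I,U \right)} = \frac{2}{I}$ ($u{\left(I,U \right)} = \frac{\left(4 + \left(-2 + 2\right)^{2}\right)^{2} \frac{1}{I}}{\frac{1}{2} \cdot 16} = \frac{\left(4 + 0^{2}\right)^{2} \frac{1}{I}}{8} = \frac{\left(4 + 0\right)^{2}}{I} \frac{1}{8} = \frac{4^{2}}{I} \frac{1}{8} = \frac{16}{I} \frac{1}{8} = \frac{2}{I}$)
$- u{\left(266,h \right)} = - \frac{2}{266} = \left(-1\right) \frac{1}{133} = - \frac{1}{133}$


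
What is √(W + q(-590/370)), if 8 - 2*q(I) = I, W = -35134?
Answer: 19*I*√532874/74 ≈ 187.43*I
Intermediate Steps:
q(I) = 4 - I/2
√(W + q(-590/370)) = √(-35134 + (4 - (-295)/370)) = √(-35134 + (4 - ½*(-59/37))) = √(-35134 + (4 + 59/74)) = √(-35134 + 355/74) = √(-2599561/74) = 19*I*√532874/74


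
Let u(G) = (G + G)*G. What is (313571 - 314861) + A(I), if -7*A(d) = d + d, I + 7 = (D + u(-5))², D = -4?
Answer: -13248/7 ≈ -1892.6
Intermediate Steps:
u(G) = 2*G² (u(G) = (2*G)*G = 2*G²)
I = 2109 (I = -7 + (-4 + 2*(-5)²)² = -7 + (-4 + 2*25)² = -7 + (-4 + 50)² = -7 + 46² = -7 + 2116 = 2109)
A(d) = -2*d/7 (A(d) = -(d + d)/7 = -2*d/7)
(313571 - 314861) + A(I) = (313571 - 314861) - 2/7*2109 = -1290 - 4218/7 = -13248/7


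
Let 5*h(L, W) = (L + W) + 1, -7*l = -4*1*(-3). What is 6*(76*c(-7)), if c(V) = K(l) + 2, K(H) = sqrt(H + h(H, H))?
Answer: 912 + 456*I*sqrt(55)/5 ≈ 912.0 + 676.36*I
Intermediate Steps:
l = -12/7 (l = -(-4*1)*(-3)/7 = -(-4)*(-3)/7 = -1/7*12 = -12/7 ≈ -1.7143)
h(L, W) = 1/5 + L/5 + W/5 (h(L, W) = ((L + W) + 1)/5 = (1 + L + W)/5 = 1/5 + L/5 + W/5)
K(H) = sqrt(1/5 + 7*H/5) (K(H) = sqrt(H + (1/5 + H/5 + H/5)) = sqrt(H + (1/5 + 2*H/5)) = sqrt(1/5 + 7*H/5))
c(V) = 2 + I*sqrt(55)/5 (c(V) = sqrt(5 + 35*(-12/7))/5 + 2 = sqrt(5 - 60)/5 + 2 = sqrt(-55)/5 + 2 = (I*sqrt(55))/5 + 2 = I*sqrt(55)/5 + 2 = 2 + I*sqrt(55)/5)
6*(76*c(-7)) = 6*(76*(2 + I*sqrt(55)/5)) = 6*(152 + 76*I*sqrt(55)/5) = 912 + 456*I*sqrt(55)/5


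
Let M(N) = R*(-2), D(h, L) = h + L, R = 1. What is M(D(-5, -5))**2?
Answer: 4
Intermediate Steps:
D(h, L) = L + h
M(N) = -2 (M(N) = 1*(-2) = -2)
M(D(-5, -5))**2 = (-2)**2 = 4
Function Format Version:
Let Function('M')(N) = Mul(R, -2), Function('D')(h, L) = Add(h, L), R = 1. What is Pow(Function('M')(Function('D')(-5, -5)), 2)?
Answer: 4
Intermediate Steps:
Function('D')(h, L) = Add(L, h)
Function('M')(N) = -2 (Function('M')(N) = Mul(1, -2) = -2)
Pow(Function('M')(Function('D')(-5, -5)), 2) = Pow(-2, 2) = 4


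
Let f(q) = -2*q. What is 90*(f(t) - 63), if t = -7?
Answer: -4410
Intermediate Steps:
90*(f(t) - 63) = 90*(-2*(-7) - 63) = 90*(14 - 63) = 90*(-49) = -4410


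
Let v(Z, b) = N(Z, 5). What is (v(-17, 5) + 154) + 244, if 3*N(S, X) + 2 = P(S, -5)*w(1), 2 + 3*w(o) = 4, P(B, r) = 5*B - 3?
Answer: 3400/9 ≈ 377.78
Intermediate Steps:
P(B, r) = -3 + 5*B
w(o) = 2/3 (w(o) = -2/3 + (1/3)*4 = -2/3 + 4/3 = 2/3)
N(S, X) = -4/3 + 10*S/9 (N(S, X) = -2/3 + ((-3 + 5*S)*(2/3))/3 = -2/3 + (-2 + 10*S/3)/3 = -2/3 + (-2/3 + 10*S/9) = -4/3 + 10*S/9)
v(Z, b) = -4/3 + 10*Z/9
(v(-17, 5) + 154) + 244 = ((-4/3 + (10/9)*(-17)) + 154) + 244 = ((-4/3 - 170/9) + 154) + 244 = (-182/9 + 154) + 244 = 1204/9 + 244 = 3400/9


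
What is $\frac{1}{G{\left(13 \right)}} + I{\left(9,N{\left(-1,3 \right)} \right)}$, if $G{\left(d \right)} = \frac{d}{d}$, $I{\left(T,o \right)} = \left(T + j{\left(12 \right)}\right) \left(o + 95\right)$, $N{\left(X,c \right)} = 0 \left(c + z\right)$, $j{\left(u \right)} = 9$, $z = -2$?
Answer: $1711$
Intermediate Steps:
$N{\left(X,c \right)} = 0$ ($N{\left(X,c \right)} = 0 \left(c - 2\right) = 0 \left(-2 + c\right) = 0$)
$I{\left(T,o \right)} = \left(9 + T\right) \left(95 + o\right)$ ($I{\left(T,o \right)} = \left(T + 9\right) \left(o + 95\right) = \left(9 + T\right) \left(95 + o\right)$)
$G{\left(d \right)} = 1$
$\frac{1}{G{\left(13 \right)}} + I{\left(9,N{\left(-1,3 \right)} \right)} = 1^{-1} + \left(855 + 9 \cdot 0 + 95 \cdot 9 + 9 \cdot 0\right) = 1 + \left(855 + 0 + 855 + 0\right) = 1 + 1710 = 1711$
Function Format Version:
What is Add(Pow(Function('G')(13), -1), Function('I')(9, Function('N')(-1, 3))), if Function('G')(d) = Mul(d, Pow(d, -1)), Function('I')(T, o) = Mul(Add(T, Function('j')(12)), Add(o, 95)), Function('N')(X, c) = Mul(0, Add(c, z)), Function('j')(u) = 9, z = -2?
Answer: 1711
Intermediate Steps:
Function('N')(X, c) = 0 (Function('N')(X, c) = Mul(0, Add(c, -2)) = Mul(0, Add(-2, c)) = 0)
Function('I')(T, o) = Mul(Add(9, T), Add(95, o)) (Function('I')(T, o) = Mul(Add(T, 9), Add(o, 95)) = Mul(Add(9, T), Add(95, o)))
Function('G')(d) = 1
Add(Pow(Function('G')(13), -1), Function('I')(9, Function('N')(-1, 3))) = Add(Pow(1, -1), Add(855, Mul(9, 0), Mul(95, 9), Mul(9, 0))) = Add(1, Add(855, 0, 855, 0)) = Add(1, 1710) = 1711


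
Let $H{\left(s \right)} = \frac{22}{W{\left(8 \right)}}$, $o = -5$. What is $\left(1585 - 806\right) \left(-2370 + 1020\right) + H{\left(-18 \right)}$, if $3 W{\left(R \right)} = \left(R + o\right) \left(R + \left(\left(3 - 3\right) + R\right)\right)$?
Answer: $- \frac{8413189}{8} \approx -1.0516 \cdot 10^{6}$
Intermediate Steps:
$W{\left(R \right)} = \frac{2 R \left(-5 + R\right)}{3}$ ($W{\left(R \right)} = \frac{\left(R - 5\right) \left(R + \left(\left(3 - 3\right) + R\right)\right)}{3} = \frac{\left(-5 + R\right) \left(R + \left(0 + R\right)\right)}{3} = \frac{\left(-5 + R\right) \left(R + R\right)}{3} = \frac{\left(-5 + R\right) 2 R}{3} = \frac{2 R \left(-5 + R\right)}{3}$)
$H{\left(s \right)} = \frac{11}{8}$ ($H{\left(s \right)} = \frac{22}{\frac{2}{3} \cdot 8 \left(-5 + 8\right)} = \frac{22}{\frac{2}{3} \cdot 8 \cdot 3} = \frac{22}{16} = 22 \cdot \frac{1}{16} = \frac{11}{8}$)
$\left(1585 - 806\right) \left(-2370 + 1020\right) + H{\left(-18 \right)} = \left(1585 - 806\right) \left(-2370 + 1020\right) + \frac{11}{8} = 779 \left(-1350\right) + \frac{11}{8} = -1051650 + \frac{11}{8} = - \frac{8413189}{8}$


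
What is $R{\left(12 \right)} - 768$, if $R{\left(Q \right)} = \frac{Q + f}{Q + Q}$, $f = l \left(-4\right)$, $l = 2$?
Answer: $- \frac{4607}{6} \approx -767.83$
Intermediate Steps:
$f = -8$ ($f = 2 \left(-4\right) = -8$)
$R{\left(Q \right)} = \frac{-8 + Q}{2 Q}$ ($R{\left(Q \right)} = \frac{Q - 8}{Q + Q} = \frac{-8 + Q}{2 Q}$)
$R{\left(12 \right)} - 768 = \frac{-8 + 12}{2 \cdot 12} - 768 = \frac{1}{2} \cdot \frac{1}{12} \cdot 4 - 768 = \frac{1}{6} - 768 = - \frac{4607}{6}$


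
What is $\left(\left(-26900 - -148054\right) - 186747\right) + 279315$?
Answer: $213722$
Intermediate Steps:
$\left(\left(-26900 - -148054\right) - 186747\right) + 279315 = \left(\left(-26900 + 148054\right) - 186747\right) + 279315 = \left(121154 - 186747\right) + 279315 = -65593 + 279315 = 213722$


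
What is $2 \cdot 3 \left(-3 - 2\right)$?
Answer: $-30$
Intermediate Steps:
$2 \cdot 3 \left(-3 - 2\right) = 2 \cdot 3 \left(-5\right) = 2 \left(-15\right) = -30$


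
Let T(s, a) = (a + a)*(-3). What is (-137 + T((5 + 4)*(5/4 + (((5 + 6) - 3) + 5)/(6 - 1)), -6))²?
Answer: 10201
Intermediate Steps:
T(s, a) = -6*a (T(s, a) = (2*a)*(-3) = -6*a)
(-137 + T((5 + 4)*(5/4 + (((5 + 6) - 3) + 5)/(6 - 1)), -6))² = (-137 - 6*(-6))² = (-137 + 36)² = (-101)² = 10201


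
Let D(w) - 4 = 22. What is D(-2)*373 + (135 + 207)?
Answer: 10040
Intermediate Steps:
D(w) = 26 (D(w) = 4 + 22 = 26)
D(-2)*373 + (135 + 207) = 26*373 + (135 + 207) = 9698 + 342 = 10040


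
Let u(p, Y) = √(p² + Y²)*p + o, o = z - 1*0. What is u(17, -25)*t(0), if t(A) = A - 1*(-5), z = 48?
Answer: 240 + 85*√914 ≈ 2809.8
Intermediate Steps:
t(A) = 5 + A (t(A) = A + 5 = 5 + A)
o = 48 (o = 48 - 1*0 = 48 + 0 = 48)
u(p, Y) = 48 + p*√(Y² + p²) (u(p, Y) = √(p² + Y²)*p + 48 = √(Y² + p²)*p + 48 = p*√(Y² + p²) + 48 = 48 + p*√(Y² + p²))
u(17, -25)*t(0) = (48 + 17*√((-25)² + 17²))*(5 + 0) = (48 + 17*√(625 + 289))*5 = (48 + 17*√914)*5 = 240 + 85*√914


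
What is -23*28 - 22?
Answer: -666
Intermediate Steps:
-23*28 - 22 = -644 - 22 = -666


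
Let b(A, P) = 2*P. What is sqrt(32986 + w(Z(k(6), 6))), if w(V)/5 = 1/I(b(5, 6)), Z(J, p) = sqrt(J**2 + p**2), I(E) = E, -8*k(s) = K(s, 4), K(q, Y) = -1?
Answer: sqrt(1187511)/6 ≈ 181.62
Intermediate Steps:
k(s) = 1/8 (k(s) = -1/8*(-1) = 1/8)
w(V) = 5/12 (w(V) = 5/((2*6)) = 5/12)
sqrt(32986 + w(Z(k(6), 6))) = sqrt(32986 + 5/12) = sqrt(395837/12) = sqrt(1187511)/6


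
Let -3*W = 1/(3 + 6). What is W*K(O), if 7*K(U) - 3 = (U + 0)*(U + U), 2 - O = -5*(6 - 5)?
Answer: -101/189 ≈ -0.53439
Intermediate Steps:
O = 7 (O = 2 - (-5)*(6 - 5) = 2 - (-5) = 2 - 1*(-5) = 2 + 5 = 7)
K(U) = 3/7 + 2*U**2/7 (K(U) = 3/7 + ((U + 0)*(U + U))/7 = 3/7 + (U*(2*U))/7 = 3/7 + (2*U**2)/7 = 3/7 + 2*U**2/7)
W = -1/27 (W = -1/(3*(3 + 6)) = -1/3/9 = -1/3*1/9 = -1/27 ≈ -0.037037)
W*K(O) = -(3/7 + (2/7)*7**2)/27 = -(3/7 + (2/7)*49)/27 = -(3/7 + 14)/27 = -1/27*101/7 = -101/189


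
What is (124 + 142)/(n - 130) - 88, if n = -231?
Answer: -1686/19 ≈ -88.737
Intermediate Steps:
(124 + 142)/(n - 130) - 88 = (124 + 142)/(-231 - 130) - 88 = 266/(-361) - 88 = 266*(-1/361) - 88 = -14/19 - 88 = -1686/19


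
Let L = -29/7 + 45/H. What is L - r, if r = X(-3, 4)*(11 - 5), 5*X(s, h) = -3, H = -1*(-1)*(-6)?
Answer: -563/70 ≈ -8.0429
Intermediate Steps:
H = -6 (H = 1*(-6) = -6)
X(s, h) = -3/5 (X(s, h) = (1/5)*(-3) = -3/5)
r = -18/5 (r = -3*(11 - 5)/5 = -3/5*6 = -18/5 ≈ -3.6000)
L = -163/14 (L = -29/7 + 45/(-6) = -29*1/7 + 45*(-1/6) = -29/7 - 15/2 = -163/14 ≈ -11.643)
L - r = -163/14 - 1*(-18/5) = -163/14 + 18/5 = -563/70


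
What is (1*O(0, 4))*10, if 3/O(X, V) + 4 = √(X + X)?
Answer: -15/2 ≈ -7.5000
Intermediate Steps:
O(X, V) = 3/(-4 + √2*√X) (O(X, V) = 3/(-4 + √(X + X)) = 3/(-4 + √(2*X)) = 3/(-4 + √2*√X))
(1*O(0, 4))*10 = (1*(3/(-4 + √2*√0)))*10 = (1*(3/(-4 + √2*0)))*10 = (1*(3/(-4 + 0)))*10 = (1*(3/(-4)))*10 = (1*(3*(-¼)))*10 = (1*(-¾))*10 = -¾*10 = -15/2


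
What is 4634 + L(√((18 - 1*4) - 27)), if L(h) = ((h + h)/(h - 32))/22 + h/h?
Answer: 52871458/11407 - 32*I*√13/11407 ≈ 4635.0 - 0.010115*I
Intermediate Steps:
L(h) = 1 + h/(11*(-32 + h)) (L(h) = ((2*h)/(-32 + h))*(1/22) + 1 = (2*h/(-32 + h))*(1/22) + 1 = h/(11*(-32 + h)) + 1 = 1 + h/(11*(-32 + h)))
4634 + L(√((18 - 1*4) - 27)) = 4634 + 4*(-88 + 3*√((18 - 1*4) - 27))/(11*(-32 + √((18 - 1*4) - 27))) = 4634 + 4*(-88 + 3*√((18 - 4) - 27))/(11*(-32 + √((18 - 4) - 27))) = 4634 + 4*(-88 + 3*√(14 - 27))/(11*(-32 + √(14 - 27))) = 4634 + 4*(-88 + 3*√(-13))/(11*(-32 + √(-13))) = 4634 + 4*(-88 + 3*(I*√13))/(11*(-32 + I*√13)) = 4634 + 4*(-88 + 3*I*√13)/(11*(-32 + I*√13))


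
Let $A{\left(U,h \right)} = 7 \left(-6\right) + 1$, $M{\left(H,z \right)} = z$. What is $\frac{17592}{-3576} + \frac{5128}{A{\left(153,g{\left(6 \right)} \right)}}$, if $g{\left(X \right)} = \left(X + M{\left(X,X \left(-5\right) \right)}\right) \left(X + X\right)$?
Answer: $- \frac{794125}{6109} \approx -129.99$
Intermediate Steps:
$g{\left(X \right)} = - 8 X^{2}$ ($g{\left(X \right)} = \left(X + X \left(-5\right)\right) \left(X + X\right) = \left(X - 5 X\right) 2 X = - 4 X 2 X = - 8 X^{2}$)
$A{\left(U,h \right)} = -41$ ($A{\left(U,h \right)} = -42 + 1 = -41$)
$\frac{17592}{-3576} + \frac{5128}{A{\left(153,g{\left(6 \right)} \right)}} = \frac{17592}{-3576} + \frac{5128}{-41} = 17592 \left(- \frac{1}{3576}\right) + 5128 \left(- \frac{1}{41}\right) = - \frac{733}{149} - \frac{5128}{41} = - \frac{794125}{6109}$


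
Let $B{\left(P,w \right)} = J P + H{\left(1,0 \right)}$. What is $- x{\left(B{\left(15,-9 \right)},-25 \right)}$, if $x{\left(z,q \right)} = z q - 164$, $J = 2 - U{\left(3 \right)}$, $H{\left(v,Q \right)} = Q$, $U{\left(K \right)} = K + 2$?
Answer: $-961$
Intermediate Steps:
$U{\left(K \right)} = 2 + K$
$J = -3$ ($J = 2 - \left(2 + 3\right) = 2 - 5 = -3$)
$B{\left(P,w \right)} = - 3 P$ ($B{\left(P,w \right)} = - 3 P + 0 = - 3 P$)
$x{\left(z,q \right)} = -164 + q z$ ($x{\left(z,q \right)} = q z - 164 = -164 + q z$)
$- x{\left(B{\left(15,-9 \right)},-25 \right)} = - (-164 - 25 \left(\left(-3\right) 15\right)) = - (-164 - -1125) = - (-164 + 1125) = \left(-1\right) 961 = -961$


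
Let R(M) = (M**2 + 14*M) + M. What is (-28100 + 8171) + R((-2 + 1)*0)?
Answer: -19929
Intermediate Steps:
R(M) = M**2 + 15*M
(-28100 + 8171) + R((-2 + 1)*0) = (-28100 + 8171) + ((-2 + 1)*0)*(15 + (-2 + 1)*0) = -19929 + (-1*0)*(15 - 1*0) = -19929 + 0*(15 + 0) = -19929 + 0*15 = -19929 + 0 = -19929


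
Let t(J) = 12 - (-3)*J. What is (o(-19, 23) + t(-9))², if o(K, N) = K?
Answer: 1156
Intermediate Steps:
t(J) = 12 + 3*J
(o(-19, 23) + t(-9))² = (-19 + (12 + 3*(-9)))² = (-19 + (12 - 27))² = (-19 - 15)² = (-34)² = 1156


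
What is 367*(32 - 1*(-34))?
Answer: 24222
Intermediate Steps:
367*(32 - 1*(-34)) = 367*(32 + 34) = 367*66 = 24222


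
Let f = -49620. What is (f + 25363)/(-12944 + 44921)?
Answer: -24257/31977 ≈ -0.75858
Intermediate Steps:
(f + 25363)/(-12944 + 44921) = (-49620 + 25363)/(-12944 + 44921) = -24257/31977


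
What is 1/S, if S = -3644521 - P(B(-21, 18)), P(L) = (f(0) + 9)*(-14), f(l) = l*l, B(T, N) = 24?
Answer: -1/3644395 ≈ -2.7439e-7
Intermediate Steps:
f(l) = l²
P(L) = -126 (P(L) = (0² + 9)*(-14) = (0 + 9)*(-14) = 9*(-14) = -126)
S = -3644395 (S = -3644521 - 1*(-126) = -3644521 + 126 = -3644395)
1/S = 1/(-3644395) = -1/3644395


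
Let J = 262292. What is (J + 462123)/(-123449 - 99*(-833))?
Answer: -724415/40982 ≈ -17.676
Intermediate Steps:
(J + 462123)/(-123449 - 99*(-833)) = (262292 + 462123)/(-123449 - 99*(-833)) = 724415/(-123449 + 82467) = 724415/(-40982) = 724415*(-1/40982) = -724415/40982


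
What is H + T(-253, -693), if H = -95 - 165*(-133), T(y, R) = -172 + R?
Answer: 20985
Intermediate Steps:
H = 21850 (H = -95 + 21945 = 21850)
H + T(-253, -693) = 21850 + (-172 - 693) = 21850 - 865 = 20985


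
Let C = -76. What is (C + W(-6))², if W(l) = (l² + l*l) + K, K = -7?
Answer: 121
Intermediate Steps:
W(l) = -7 + 2*l² (W(l) = (l² + l*l) - 7 = (l² + l²) - 7 = 2*l² - 7 = -7 + 2*l²)
(C + W(-6))² = (-76 + (-7 + 2*(-6)²))² = (-76 + (-7 + 2*36))² = (-76 + (-7 + 72))² = (-76 + 65)² = (-11)² = 121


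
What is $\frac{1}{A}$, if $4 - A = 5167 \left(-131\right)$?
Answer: $\frac{1}{676881} \approx 1.4774 \cdot 10^{-6}$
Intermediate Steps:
$A = 676881$ ($A = 4 - 5167 \left(-131\right) = 4 - -676877 = 4 + 676877 = 676881$)
$\frac{1}{A} = \frac{1}{676881}$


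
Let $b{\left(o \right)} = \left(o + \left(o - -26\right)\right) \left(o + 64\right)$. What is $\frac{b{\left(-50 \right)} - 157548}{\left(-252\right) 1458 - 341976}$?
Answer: $\frac{19823}{88674} \approx 0.22355$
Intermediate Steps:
$b{\left(o \right)} = \left(26 + 2 o\right) \left(64 + o\right)$ ($b{\left(o \right)} = \left(o + \left(o + 26\right)\right) \left(64 + o\right) = \left(o + \left(26 + o\right)\right) \left(64 + o\right) = \left(26 + 2 o\right) \left(64 + o\right)$)
$\frac{b{\left(-50 \right)} - 157548}{\left(-252\right) 1458 - 341976} = \frac{\left(1664 + 2 \left(-50\right)^{2} + 154 \left(-50\right)\right) - 157548}{\left(-252\right) 1458 - 341976} = \frac{\left(1664 + 2 \cdot 2500 - 7700\right) - 157548}{-367416 - 341976} = \frac{\left(1664 + 5000 - 7700\right) - 157548}{-709392} = \left(-1036 - 157548\right) \left(- \frac{1}{709392}\right) = \left(-158584\right) \left(- \frac{1}{709392}\right) = \frac{19823}{88674}$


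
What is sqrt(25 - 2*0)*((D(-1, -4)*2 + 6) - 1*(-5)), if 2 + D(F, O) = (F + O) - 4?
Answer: -55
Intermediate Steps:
D(F, O) = -6 + F + O (D(F, O) = -2 + ((F + O) - 4) = -2 + (-4 + F + O) = -6 + F + O)
sqrt(25 - 2*0)*((D(-1, -4)*2 + 6) - 1*(-5)) = sqrt(25 - 2*0)*(((-6 - 1 - 4)*2 + 6) - 1*(-5)) = sqrt(25 + 0)*((-11*2 + 6) + 5) = sqrt(25)*((-22 + 6) + 5) = 5*(-16 + 5) = 5*(-11) = -55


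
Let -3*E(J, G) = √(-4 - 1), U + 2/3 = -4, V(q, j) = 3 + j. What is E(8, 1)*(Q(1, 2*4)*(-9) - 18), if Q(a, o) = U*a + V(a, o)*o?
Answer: 256*I*√5 ≈ 572.43*I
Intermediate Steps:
U = -14/3 (U = -⅔ - 4 = -14/3 ≈ -4.6667)
Q(a, o) = -14*a/3 + o*(3 + o) (Q(a, o) = -14*a/3 + (3 + o)*o = -14*a/3 + o*(3 + o))
E(J, G) = -I*√5/3 (E(J, G) = -√(-4 - 1)/3 = -I*√5/3)
E(8, 1)*(Q(1, 2*4)*(-9) - 18) = (-I*√5/3)*((-14/3*1 + (2*4)*(3 + 2*4))*(-9) - 18) = (-I*√5/3)*((-14/3 + 8*(3 + 8))*(-9) - 18) = (-I*√5/3)*((-14/3 + 8*11)*(-9) - 18) = (-I*√5/3)*((-14/3 + 88)*(-9) - 18) = (-I*√5/3)*((250/3)*(-9) - 18) = (-I*√5/3)*(-750 - 18) = -I*√5/3*(-768) = 256*I*√5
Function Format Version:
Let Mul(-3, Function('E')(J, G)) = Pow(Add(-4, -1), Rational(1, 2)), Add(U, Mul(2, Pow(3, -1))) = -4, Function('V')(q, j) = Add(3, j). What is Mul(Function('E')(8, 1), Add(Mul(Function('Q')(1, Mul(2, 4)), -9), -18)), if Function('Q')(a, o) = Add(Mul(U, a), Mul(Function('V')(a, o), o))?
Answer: Mul(256, I, Pow(5, Rational(1, 2))) ≈ Mul(572.43, I)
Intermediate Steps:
U = Rational(-14, 3) (U = Add(Rational(-2, 3), -4) = Rational(-14, 3) ≈ -4.6667)
Function('Q')(a, o) = Add(Mul(Rational(-14, 3), a), Mul(o, Add(3, o))) (Function('Q')(a, o) = Add(Mul(Rational(-14, 3), a), Mul(Add(3, o), o)) = Add(Mul(Rational(-14, 3), a), Mul(o, Add(3, o))))
Function('E')(J, G) = Mul(Rational(-1, 3), I, Pow(5, Rational(1, 2))) (Function('E')(J, G) = Mul(Rational(-1, 3), Pow(Add(-4, -1), Rational(1, 2))) = Mul(Rational(-1, 3), Pow(-5, Rational(1, 2))) = Mul(Rational(-1, 3), Mul(I, Pow(5, Rational(1, 2)))) = Mul(Rational(-1, 3), I, Pow(5, Rational(1, 2))))
Mul(Function('E')(8, 1), Add(Mul(Function('Q')(1, Mul(2, 4)), -9), -18)) = Mul(Mul(Rational(-1, 3), I, Pow(5, Rational(1, 2))), Add(Mul(Add(Mul(Rational(-14, 3), 1), Mul(Mul(2, 4), Add(3, Mul(2, 4)))), -9), -18)) = Mul(Mul(Rational(-1, 3), I, Pow(5, Rational(1, 2))), Add(Mul(Add(Rational(-14, 3), Mul(8, Add(3, 8))), -9), -18)) = Mul(Mul(Rational(-1, 3), I, Pow(5, Rational(1, 2))), Add(Mul(Add(Rational(-14, 3), Mul(8, 11)), -9), -18)) = Mul(Mul(Rational(-1, 3), I, Pow(5, Rational(1, 2))), Add(Mul(Add(Rational(-14, 3), 88), -9), -18)) = Mul(Mul(Rational(-1, 3), I, Pow(5, Rational(1, 2))), Add(Mul(Rational(250, 3), -9), -18)) = Mul(Mul(Rational(-1, 3), I, Pow(5, Rational(1, 2))), Add(-750, -18)) = Mul(Mul(Rational(-1, 3), I, Pow(5, Rational(1, 2))), -768) = Mul(256, I, Pow(5, Rational(1, 2)))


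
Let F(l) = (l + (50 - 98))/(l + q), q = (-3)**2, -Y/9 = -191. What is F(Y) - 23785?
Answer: -13699603/576 ≈ -23784.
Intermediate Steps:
Y = 1719 (Y = -9*(-191) = 1719)
q = 9
F(l) = (-48 + l)/(9 + l) (F(l) = (l + (50 - 98))/(l + 9) = (l - 48)/(9 + l) = (-48 + l)/(9 + l))
F(Y) - 23785 = (-48 + 1719)/(9 + 1719) - 23785 = 1671/1728 - 23785 = (1/1728)*1671 - 23785 = 557/576 - 23785 = -13699603/576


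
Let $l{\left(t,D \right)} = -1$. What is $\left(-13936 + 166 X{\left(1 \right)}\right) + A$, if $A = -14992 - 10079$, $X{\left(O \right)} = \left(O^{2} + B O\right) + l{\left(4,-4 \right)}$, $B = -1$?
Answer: $-39173$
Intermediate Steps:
$X{\left(O \right)} = -1 + O^{2} - O$ ($X{\left(O \right)} = \left(O^{2} - O\right) - 1 = -1 + O^{2} - O$)
$A = -25071$ ($A = -14992 - 10079 = -25071$)
$\left(-13936 + 166 X{\left(1 \right)}\right) + A = \left(-13936 + 166 \left(-1 + 1^{2} - 1\right)\right) - 25071 = \left(-13936 + 166 \left(-1 + 1 - 1\right)\right) - 25071 = \left(-13936 + 166 \left(-1\right)\right) - 25071 = \left(-13936 - 166\right) - 25071 = -14102 - 25071 = -39173$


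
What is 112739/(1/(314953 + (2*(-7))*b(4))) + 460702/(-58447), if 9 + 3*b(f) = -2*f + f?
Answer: 6227117392812547/175341 ≈ 3.5514e+10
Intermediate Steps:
b(f) = -3 - f/3 (b(f) = -3 + (-2*f + f)/3 = -3 + (-f)/3 = -3 - f/3)
112739/(1/(314953 + (2*(-7))*b(4))) + 460702/(-58447) = 112739/(1/(314953 + (2*(-7))*(-3 - ⅓*4))) + 460702/(-58447) = 112739/(1/(314953 - 14*(-3 - 4/3))) + 460702*(-1/58447) = 112739/(1/(314953 - 14*(-13/3))) - 460702/58447 = 112739/(1/(314953 + 182/3)) - 460702/58447 = 112739/(1/(945041/3)) - 460702/58447 = 112739/(3/945041) - 460702/58447 = 112739*(945041/3) - 460702/58447 = 106542977299/3 - 460702/58447 = 6227117392812547/175341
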